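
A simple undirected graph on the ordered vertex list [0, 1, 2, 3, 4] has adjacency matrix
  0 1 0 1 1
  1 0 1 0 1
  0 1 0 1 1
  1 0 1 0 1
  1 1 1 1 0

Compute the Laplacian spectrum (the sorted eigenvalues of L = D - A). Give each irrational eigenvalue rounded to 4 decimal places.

Reading degrees in the order [0, 1, 2, 3, 4] gives [3, 3, 3, 3, 4]; set D = diag(3, 3, 3, 3, 4) and form L = D - A. L is symmetric positive semidefinite, so every eigenvalue is real and nonnegative.

[0, 3, 3, 5, 5]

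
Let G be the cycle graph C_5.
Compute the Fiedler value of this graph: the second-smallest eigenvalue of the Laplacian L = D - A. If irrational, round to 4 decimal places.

1.3820

The graph has 5 vertices and degree multiset [2, 2, 2, 2, 2]; D is the diagonal matrix of degrees and L = D - A. The smallest Laplacian eigenvalue is always 0. The next one, lambda_2 = 1.3820, measures how hard the graph is to disconnect: larger values mean better connectivity. The eigenvalues sum to 10, which equals trace(L) = 2|E|.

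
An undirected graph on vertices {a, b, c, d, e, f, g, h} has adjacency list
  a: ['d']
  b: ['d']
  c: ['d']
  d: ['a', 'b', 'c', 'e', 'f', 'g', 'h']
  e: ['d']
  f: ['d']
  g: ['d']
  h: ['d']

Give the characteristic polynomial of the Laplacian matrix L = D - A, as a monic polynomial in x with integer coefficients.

Reading degrees in the order [a, b, c, d, e, f, g, h] gives [1, 1, 1, 7, 1, 1, 1, 1]; set D = diag(1, 1, 1, 7, 1, 1, 1, 1) and form L = D - A. The eigenvalues of L are [0, 1, 1, 1, 1, 1, 1, 8]; the characteristic polynomial is the product of (x - lambda_i), which multiplies out to x^8 - 14x^7 + 63x^6 - 140x^5 + 175x^4 - 126x^3 + 49x^2 - 8x. The constant term is 0 because L is singular (the all-ones vector lies in its kernel). The largest eigenvalue, 8, is at most the vertex count 8.

x^8 - 14x^7 + 63x^6 - 140x^5 + 175x^4 - 126x^3 + 49x^2 - 8x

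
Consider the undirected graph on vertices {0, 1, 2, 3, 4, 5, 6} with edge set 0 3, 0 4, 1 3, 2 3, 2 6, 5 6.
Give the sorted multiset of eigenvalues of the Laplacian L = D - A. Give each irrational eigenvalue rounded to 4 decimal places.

[0, 0.2603, 0.6262, 1.4055, 2.2742, 3.0996, 4.3342]

Each diagonal entry of L is the vertex degree and each off-diagonal entry is -1 where an edge is present, 0 otherwise; in the order [0, 1, 2, 3, 4, 5, 6] the diagonal is [2, 1, 2, 3, 1, 1, 2]. The multiplicity of 0 as a Laplacian eigenvalue equals the number of connected components. The eigenvalues sum to 12, which equals trace(L) = 2|E|. The largest eigenvalue, 4.3342, is at most the vertex count 7.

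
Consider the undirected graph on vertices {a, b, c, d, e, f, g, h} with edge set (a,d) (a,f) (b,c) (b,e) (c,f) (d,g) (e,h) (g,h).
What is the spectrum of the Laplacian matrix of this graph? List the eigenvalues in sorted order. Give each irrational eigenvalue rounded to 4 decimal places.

[0, 0.5858, 0.5858, 2, 2, 3.4142, 3.4142, 4]

Each diagonal entry of L is the vertex degree and each off-diagonal entry is -1 where an edge is present, 0 otherwise; in the order [a, b, c, d, e, f, g, h] the diagonal is [2, 2, 2, 2, 2, 2, 2, 2]. The multiplicity of 0 as a Laplacian eigenvalue equals the number of connected components. By the matrix-tree theorem the graph has (1/8) * product of the nonzero eigenvalues = 8 spanning trees.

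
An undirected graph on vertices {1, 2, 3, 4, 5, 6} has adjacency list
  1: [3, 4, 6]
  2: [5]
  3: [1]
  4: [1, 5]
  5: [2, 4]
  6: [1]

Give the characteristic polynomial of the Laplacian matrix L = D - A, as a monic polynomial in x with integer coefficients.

x^6 - 10x^5 + 35x^4 - 52x^3 + 32x^2 - 6x

Reading degrees in the order [1, 2, 3, 4, 5, 6] gives [3, 1, 1, 2, 2, 1]; set D = diag(3, 1, 1, 2, 2, 1) and form L = D - A. L has integer entries, so p(x) = det(xI - L) has integer coefficients. Expanding the determinant yields x^6 - 10x^5 + 35x^4 - 52x^3 + 32x^2 - 6x. The constant term is 0 because L is singular (the all-ones vector lies in its kernel).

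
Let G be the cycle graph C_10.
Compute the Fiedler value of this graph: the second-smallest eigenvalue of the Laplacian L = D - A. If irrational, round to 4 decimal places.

The graph has 10 vertices and degree multiset [2, 2, 2, 2, 2, 2, 2, 2, 2, 2]; D is the diagonal matrix of degrees and L = D - A. The smallest Laplacian eigenvalue is always 0. The next one, lambda_2 = 0.3820, measures how hard the graph is to disconnect: larger values mean better connectivity. By the matrix-tree theorem the graph has (1/10) * product of the nonzero eigenvalues = 10 spanning trees.

0.3820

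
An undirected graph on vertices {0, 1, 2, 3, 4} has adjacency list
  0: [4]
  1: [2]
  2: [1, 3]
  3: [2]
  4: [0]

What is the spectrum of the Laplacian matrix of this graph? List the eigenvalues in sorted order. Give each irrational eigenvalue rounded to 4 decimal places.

With the vertex order [0, 1, 2, 3, 4], the degrees are [1, 1, 2, 1, 1], giving D = diag(1, 1, 2, 1, 1) and L = D - A. Since every row of L sums to 0, the all-ones vector is in the kernel and 0 is an eigenvalue. The 2 zero eigenvalues correspond to the 2 connected components. The eigenvalues sum to 6, which equals trace(L) = 2|E|. The largest eigenvalue, 3, is at most the vertex count 5.

[0, 0, 1, 2, 3]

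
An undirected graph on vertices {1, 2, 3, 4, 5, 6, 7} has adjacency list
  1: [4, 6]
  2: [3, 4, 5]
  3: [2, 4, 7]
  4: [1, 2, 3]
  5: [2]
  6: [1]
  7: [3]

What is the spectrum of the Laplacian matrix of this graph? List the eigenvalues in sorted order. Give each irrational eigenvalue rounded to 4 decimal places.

[0, 0.3820, 0.6972, 1.5858, 2.6180, 4.3028, 4.4142]

Each diagonal entry of L is the vertex degree and each off-diagonal entry is -1 where an edge is present, 0 otherwise; in the order [1, 2, 3, 4, 5, 6, 7] the diagonal is [2, 3, 3, 3, 1, 1, 1]. The multiplicity of 0 as a Laplacian eigenvalue equals the number of connected components.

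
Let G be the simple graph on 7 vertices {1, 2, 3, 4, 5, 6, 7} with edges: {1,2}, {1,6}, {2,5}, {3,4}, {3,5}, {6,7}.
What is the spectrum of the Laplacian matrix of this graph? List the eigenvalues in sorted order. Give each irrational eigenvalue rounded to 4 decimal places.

Reading degrees in the order [1, 2, 3, 4, 5, 6, 7] gives [2, 2, 2, 1, 2, 2, 1]; set D = diag(2, 2, 2, 1, 2, 2, 1) and form L = D - A. Diagonalising L (or applying a numerical eigensolver to the 7x7 matrix) gives the spectrum above. The largest eigenvalue, 3.8019, is at most the vertex count 7.

[0, 0.1981, 0.7530, 1.5550, 2.4450, 3.2470, 3.8019]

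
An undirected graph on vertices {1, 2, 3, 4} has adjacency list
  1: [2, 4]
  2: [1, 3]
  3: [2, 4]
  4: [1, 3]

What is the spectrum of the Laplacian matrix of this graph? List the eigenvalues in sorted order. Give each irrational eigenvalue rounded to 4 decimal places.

[0, 2, 2, 4]

With the vertex order [1, 2, 3, 4], the degrees are [2, 2, 2, 2], giving D = diag(2, 2, 2, 2) and L = D - A. Since every row of L sums to 0, the all-ones vector is in the kernel and 0 is an eigenvalue. The single zero eigenvalue shows the graph is connected. By the matrix-tree theorem the graph has (1/4) * product of the nonzero eigenvalues = 4 spanning trees.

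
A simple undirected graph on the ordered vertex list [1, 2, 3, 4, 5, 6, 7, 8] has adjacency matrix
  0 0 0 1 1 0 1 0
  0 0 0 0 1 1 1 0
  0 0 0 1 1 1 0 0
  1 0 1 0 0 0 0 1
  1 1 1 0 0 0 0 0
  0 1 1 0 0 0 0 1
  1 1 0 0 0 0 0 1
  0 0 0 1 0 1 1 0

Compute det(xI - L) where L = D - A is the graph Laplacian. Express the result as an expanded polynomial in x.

x^8 - 24x^7 + 240x^6 - 1296x^5 + 4080x^4 - 7488x^3 + 7424x^2 - 3072x

Reading degrees in the order [1, 2, 3, 4, 5, 6, 7, 8] gives [3, 3, 3, 3, 3, 3, 3, 3]; set D = diag(3, 3, 3, 3, 3, 3, 3, 3) and form L = D - A. L has integer entries, so p(x) = det(xI - L) has integer coefficients. Expanding the determinant yields x^8 - 24x^7 + 240x^6 - 1296x^5 + 4080x^4 - 7488x^3 + 7424x^2 - 3072x. Since p(0) = det(-L) = 0, x divides p(x). By the matrix-tree theorem the graph has (1/8) * product of the nonzero eigenvalues = 384 spanning trees.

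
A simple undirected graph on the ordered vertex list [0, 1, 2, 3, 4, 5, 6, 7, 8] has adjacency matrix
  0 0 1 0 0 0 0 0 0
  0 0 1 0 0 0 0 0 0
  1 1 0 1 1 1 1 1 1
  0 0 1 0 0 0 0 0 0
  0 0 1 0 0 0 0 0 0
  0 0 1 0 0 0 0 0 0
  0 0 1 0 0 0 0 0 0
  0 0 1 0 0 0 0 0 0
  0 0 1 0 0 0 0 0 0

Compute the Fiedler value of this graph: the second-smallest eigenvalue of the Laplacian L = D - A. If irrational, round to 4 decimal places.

Each diagonal entry of L is the vertex degree and each off-diagonal entry is -1 where an edge is present, 0 otherwise; in the order [0, 1, 2, 3, 4, 5, 6, 7, 8] the diagonal is [1, 1, 8, 1, 1, 1, 1, 1, 1]. The sorted Laplacian eigenvalues are [0, 1, 1, 1, 1, 1, 1, 1, 9]; the algebraic connectivity is the second entry, 1. There is one zero in the spectrum, matching the 1 component.

1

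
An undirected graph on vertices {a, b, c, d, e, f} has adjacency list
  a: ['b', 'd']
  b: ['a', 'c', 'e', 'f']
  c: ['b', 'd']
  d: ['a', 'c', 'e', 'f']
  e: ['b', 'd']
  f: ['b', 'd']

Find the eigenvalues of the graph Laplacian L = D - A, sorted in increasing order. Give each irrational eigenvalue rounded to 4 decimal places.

[0, 2, 2, 2, 4, 6]

Reading degrees in the order [a, b, c, d, e, f] gives [2, 4, 2, 4, 2, 2]; set D = diag(2, 4, 2, 4, 2, 2) and form L = D - A. Diagonalising L (or applying a numerical eigensolver to the 6x6 matrix) gives the spectrum above. By the matrix-tree theorem the graph has (1/6) * product of the nonzero eigenvalues = 32 spanning trees. There is one zero in the spectrum, matching the 1 component.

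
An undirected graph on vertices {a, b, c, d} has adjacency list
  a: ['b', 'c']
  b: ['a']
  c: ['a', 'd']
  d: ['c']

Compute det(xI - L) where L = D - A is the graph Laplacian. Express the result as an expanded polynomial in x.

x^4 - 6x^3 + 10x^2 - 4x

With the vertex order [a, b, c, d], the degrees are [2, 1, 2, 1], giving D = diag(2, 1, 2, 1) and L = D - A. L has integer entries, so p(x) = det(xI - L) has integer coefficients. Expanding the determinant yields x^4 - 6x^3 + 10x^2 - 4x. Since p(0) = det(-L) = 0, x divides p(x). The largest eigenvalue, 3.4142, is at most the vertex count 4.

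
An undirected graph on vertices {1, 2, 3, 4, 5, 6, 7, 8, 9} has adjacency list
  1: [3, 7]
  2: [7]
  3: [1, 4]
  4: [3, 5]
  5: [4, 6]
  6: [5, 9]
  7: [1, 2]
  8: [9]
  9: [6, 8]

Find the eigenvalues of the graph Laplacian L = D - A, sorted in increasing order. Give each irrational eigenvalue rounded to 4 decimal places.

[0, 0.1206, 0.4679, 1, 1.6527, 2.3473, 3, 3.5321, 3.8794]

Reading degrees in the order [1, 2, 3, 4, 5, 6, 7, 8, 9] gives [2, 1, 2, 2, 2, 2, 2, 1, 2]; set D = diag(2, 1, 2, 2, 2, 2, 2, 1, 2) and form L = D - A. L is symmetric positive semidefinite, so every eigenvalue is real and nonnegative. The largest eigenvalue, 3.8794, is at most the vertex count 9.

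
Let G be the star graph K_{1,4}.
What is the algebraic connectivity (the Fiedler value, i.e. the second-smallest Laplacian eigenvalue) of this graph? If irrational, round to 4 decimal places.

1

The graph has 5 vertices and degree multiset [4, 1, 1, 1, 1]; D is the diagonal matrix of degrees and L = D - A. The smallest Laplacian eigenvalue is always 0. The next one, lambda_2 = 1, measures how hard the graph is to disconnect: larger values mean better connectivity. There is one zero in the spectrum, matching the 1 component. By the matrix-tree theorem the graph has (1/5) * product of the nonzero eigenvalues = 1 spanning tree.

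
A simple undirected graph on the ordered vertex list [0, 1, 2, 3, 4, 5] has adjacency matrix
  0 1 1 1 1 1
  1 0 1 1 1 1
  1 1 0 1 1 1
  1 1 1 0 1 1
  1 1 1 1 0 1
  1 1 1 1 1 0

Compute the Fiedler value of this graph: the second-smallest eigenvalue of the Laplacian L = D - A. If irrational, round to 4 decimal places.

6

Each diagonal entry of L is the vertex degree and each off-diagonal entry is -1 where an edge is present, 0 otherwise; in the order [0, 1, 2, 3, 4, 5] the diagonal is [5, 5, 5, 5, 5, 5]. Computing the eigenvalues of L and sorting gives [0, 6, 6, 6, 6, 6]. The Fiedler value lambda_2 = 6 is strictly positive, so the graph is connected.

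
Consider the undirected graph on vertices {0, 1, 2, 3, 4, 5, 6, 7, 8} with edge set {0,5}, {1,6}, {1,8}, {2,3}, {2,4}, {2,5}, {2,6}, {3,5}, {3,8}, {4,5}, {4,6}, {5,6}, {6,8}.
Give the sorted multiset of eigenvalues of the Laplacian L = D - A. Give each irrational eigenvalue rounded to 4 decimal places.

[0, 0, 0.8484, 1.6050, 2.5264, 3.9044, 4.8761, 5.6750, 6.5647]

Each diagonal entry of L is the vertex degree and each off-diagonal entry is -1 where an edge is present, 0 otherwise; in the order [0, 1, 2, 3, 4, 5, 6, 7, 8] the diagonal is [1, 2, 4, 3, 3, 5, 5, 0, 3]. L is symmetric positive semidefinite, so every eigenvalue is real and nonnegative. The 2 zero eigenvalues correspond to the 2 connected components. The largest eigenvalue, 6.5647, is at most the vertex count 9. There are 2 zeros in the spectrum, matching the 2 components.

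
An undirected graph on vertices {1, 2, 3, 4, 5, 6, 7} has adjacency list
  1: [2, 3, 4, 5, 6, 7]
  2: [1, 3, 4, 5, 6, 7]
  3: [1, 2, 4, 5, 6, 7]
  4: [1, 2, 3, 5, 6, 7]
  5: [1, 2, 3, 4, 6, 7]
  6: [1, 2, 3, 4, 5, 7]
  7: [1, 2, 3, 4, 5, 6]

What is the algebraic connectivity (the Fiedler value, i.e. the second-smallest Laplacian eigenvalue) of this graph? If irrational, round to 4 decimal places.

Reading degrees in the order [1, 2, 3, 4, 5, 6, 7] gives [6, 6, 6, 6, 6, 6, 6]; set D = diag(6, 6, 6, 6, 6, 6, 6) and form L = D - A. The smallest Laplacian eigenvalue is always 0. The next one, lambda_2 = 7, measures how hard the graph is to disconnect: larger values mean better connectivity. By the matrix-tree theorem the graph has (1/7) * product of the nonzero eigenvalues = 16807 spanning trees.

7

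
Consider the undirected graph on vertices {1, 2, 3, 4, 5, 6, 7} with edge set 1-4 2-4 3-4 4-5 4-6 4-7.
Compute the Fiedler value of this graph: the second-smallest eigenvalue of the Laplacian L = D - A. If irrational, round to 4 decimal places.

1

With the vertex order [1, 2, 3, 4, 5, 6, 7], the degrees are [1, 1, 1, 6, 1, 1, 1], giving D = diag(1, 1, 1, 6, 1, 1, 1) and L = D - A. The smallest Laplacian eigenvalue is always 0. The next one, lambda_2 = 1, measures how hard the graph is to disconnect: larger values mean better connectivity. The eigenvalues sum to 12, which equals trace(L) = 2|E|.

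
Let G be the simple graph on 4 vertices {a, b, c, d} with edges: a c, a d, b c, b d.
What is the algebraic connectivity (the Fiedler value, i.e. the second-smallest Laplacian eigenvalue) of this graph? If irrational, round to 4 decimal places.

2

Reading degrees in the order [a, b, c, d] gives [2, 2, 2, 2]; set D = diag(2, 2, 2, 2) and form L = D - A. The smallest Laplacian eigenvalue is always 0. The next one, lambda_2 = 2, measures how hard the graph is to disconnect: larger values mean better connectivity. By the matrix-tree theorem the graph has (1/4) * product of the nonzero eigenvalues = 4 spanning trees.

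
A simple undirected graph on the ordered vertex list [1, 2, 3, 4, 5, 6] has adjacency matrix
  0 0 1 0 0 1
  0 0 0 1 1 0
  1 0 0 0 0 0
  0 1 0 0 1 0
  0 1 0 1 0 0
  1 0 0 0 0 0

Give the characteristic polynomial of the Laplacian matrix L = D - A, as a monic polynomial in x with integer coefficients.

x^6 - 10x^5 + 36x^4 - 54x^3 + 27x^2

Each diagonal entry of L is the vertex degree and each off-diagonal entry is -1 where an edge is present, 0 otherwise; in the order [1, 2, 3, 4, 5, 6] the diagonal is [2, 2, 1, 2, 2, 1]. The eigenvalues of L are [0, 0, 1, 3, 3, 3]; the characteristic polynomial is the product of (x - lambda_i), which multiplies out to x^6 - 10x^5 + 36x^4 - 54x^3 + 27x^2. Since p(0) = det(-L) = 0, x divides p(x). There are 2 zeros in the spectrum, matching the 2 components. The largest eigenvalue, 3, is at most the vertex count 6.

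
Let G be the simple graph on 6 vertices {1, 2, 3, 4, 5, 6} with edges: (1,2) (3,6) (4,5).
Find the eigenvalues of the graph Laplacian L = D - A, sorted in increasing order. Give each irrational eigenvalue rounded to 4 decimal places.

Each diagonal entry of L is the vertex degree and each off-diagonal entry is -1 where an edge is present, 0 otherwise; in the order [1, 2, 3, 4, 5, 6] the diagonal is [1, 1, 1, 1, 1, 1]. Since every row of L sums to 0, the all-ones vector is in the kernel and 0 is an eigenvalue. The 3 zero eigenvalues correspond to the 3 connected components. The largest eigenvalue, 2, is at most the vertex count 6. The eigenvalues sum to 6, which equals trace(L) = 2|E|.

[0, 0, 0, 2, 2, 2]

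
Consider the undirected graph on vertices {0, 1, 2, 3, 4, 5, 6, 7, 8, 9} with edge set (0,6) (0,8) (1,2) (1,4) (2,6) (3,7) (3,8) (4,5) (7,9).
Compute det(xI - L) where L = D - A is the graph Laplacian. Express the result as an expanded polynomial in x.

x^10 - 18x^9 + 136x^8 - 560x^7 + 1365x^6 - 2002x^5 + 1716x^4 - 792x^3 + 165x^2 - 10x

Each diagonal entry of L is the vertex degree and each off-diagonal entry is -1 where an edge is present, 0 otherwise; in the order [0, 1, 2, 3, 4, 5, 6, 7, 8, 9] the diagonal is [2, 2, 2, 2, 2, 1, 2, 2, 2, 1]. Computing det(xI - L) by cofactor expansion (or equivalently via sum-over-permutations) gives x^10 - 18x^9 + 136x^8 - 560x^7 + 1365x^6 - 2002x^5 + 1716x^4 - 792x^3 + 165x^2 - 10x. The constant term is 0 because L is singular (the all-ones vector lies in its kernel). The eigenvalues sum to 18, which equals trace(L) = 2|E|.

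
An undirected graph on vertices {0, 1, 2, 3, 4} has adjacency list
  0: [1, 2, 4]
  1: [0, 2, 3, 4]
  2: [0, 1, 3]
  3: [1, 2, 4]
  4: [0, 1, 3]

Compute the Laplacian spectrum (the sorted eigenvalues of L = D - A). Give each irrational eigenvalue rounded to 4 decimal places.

With the vertex order [0, 1, 2, 3, 4], the degrees are [3, 4, 3, 3, 3], giving D = diag(3, 4, 3, 3, 3) and L = D - A. Diagonalising L (or applying a numerical eigensolver to the 5x5 matrix) gives the spectrum above. There is one zero in the spectrum, matching the 1 component. The largest eigenvalue, 5, is at most the vertex count 5.

[0, 3, 3, 5, 5]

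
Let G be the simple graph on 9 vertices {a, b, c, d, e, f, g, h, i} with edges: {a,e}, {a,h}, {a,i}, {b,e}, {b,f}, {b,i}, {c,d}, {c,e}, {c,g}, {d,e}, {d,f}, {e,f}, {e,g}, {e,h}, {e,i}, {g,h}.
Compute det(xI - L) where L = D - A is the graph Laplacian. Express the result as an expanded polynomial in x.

x^9 - 32x^8 + 428x^7 - 3136x^6 + 13786x^5 - 37232x^4 + 60276x^3 - 53424x^2 + 19845x

Each diagonal entry of L is the vertex degree and each off-diagonal entry is -1 where an edge is present, 0 otherwise; in the order [a, b, c, d, e, f, g, h, i] the diagonal is [3, 3, 3, 3, 8, 3, 3, 3, 3]. Computing det(xI - L) by cofactor expansion (or equivalently via sum-over-permutations) gives x^9 - 32x^8 + 428x^7 - 3136x^6 + 13786x^5 - 37232x^4 + 60276x^3 - 53424x^2 + 19845x. The coefficient of x^8 equals -trace(L) = -32, matching the sum of degrees. The eigenvalues sum to 32, which equals trace(L) = 2|E|.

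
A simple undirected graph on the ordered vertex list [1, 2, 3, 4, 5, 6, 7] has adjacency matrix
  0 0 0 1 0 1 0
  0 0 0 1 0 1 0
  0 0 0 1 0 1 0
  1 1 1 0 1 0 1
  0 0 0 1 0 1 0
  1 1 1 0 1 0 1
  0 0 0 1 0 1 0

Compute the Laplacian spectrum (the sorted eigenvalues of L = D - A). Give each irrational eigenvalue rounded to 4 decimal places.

[0, 2, 2, 2, 2, 5, 7]

Reading degrees in the order [1, 2, 3, 4, 5, 6, 7] gives [2, 2, 2, 5, 2, 5, 2]; set D = diag(2, 2, 2, 5, 2, 5, 2) and form L = D - A. The multiplicity of 0 as a Laplacian eigenvalue equals the number of connected components. The single zero eigenvalue shows the graph is connected. The largest eigenvalue, 7, is at most the vertex count 7. By the matrix-tree theorem the graph has (1/7) * product of the nonzero eigenvalues = 80 spanning trees.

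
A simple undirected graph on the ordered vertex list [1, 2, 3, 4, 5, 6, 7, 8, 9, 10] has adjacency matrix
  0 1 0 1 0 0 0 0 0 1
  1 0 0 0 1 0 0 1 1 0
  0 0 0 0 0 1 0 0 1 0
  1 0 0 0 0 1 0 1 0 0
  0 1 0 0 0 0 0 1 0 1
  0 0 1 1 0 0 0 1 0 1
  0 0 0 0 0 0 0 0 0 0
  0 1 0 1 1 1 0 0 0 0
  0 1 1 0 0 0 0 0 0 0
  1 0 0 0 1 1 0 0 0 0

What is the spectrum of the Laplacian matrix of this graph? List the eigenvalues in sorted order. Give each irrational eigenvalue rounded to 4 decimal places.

[0, 0, 1.0358, 2, 2.4679, 2.6460, 3.6527, 4.5702, 5.7480, 5.8794]

With the vertex order [1, 2, 3, 4, 5, 6, 7, 8, 9, 10], the degrees are [3, 4, 2, 3, 3, 4, 0, 4, 2, 3], giving D = diag(3, 4, 2, 3, 3, 4, 0, 4, 2, 3) and L = D - A. The multiplicity of 0 as a Laplacian eigenvalue equals the number of connected components. The 2 zero eigenvalues correspond to the 2 connected components. The largest eigenvalue, 5.8794, is at most the vertex count 10.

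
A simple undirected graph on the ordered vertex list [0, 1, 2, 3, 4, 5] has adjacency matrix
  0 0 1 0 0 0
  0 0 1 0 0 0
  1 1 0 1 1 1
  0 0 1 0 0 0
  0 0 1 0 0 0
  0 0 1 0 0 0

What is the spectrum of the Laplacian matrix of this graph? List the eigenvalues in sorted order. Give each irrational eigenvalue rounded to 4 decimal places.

With the vertex order [0, 1, 2, 3, 4, 5], the degrees are [1, 1, 5, 1, 1, 1], giving D = diag(1, 1, 5, 1, 1, 1) and L = D - A. Diagonalising L (or applying a numerical eigensolver to the 6x6 matrix) gives the spectrum above. The single zero eigenvalue shows the graph is connected. The eigenvalues sum to 10, which equals trace(L) = 2|E|.

[0, 1, 1, 1, 1, 6]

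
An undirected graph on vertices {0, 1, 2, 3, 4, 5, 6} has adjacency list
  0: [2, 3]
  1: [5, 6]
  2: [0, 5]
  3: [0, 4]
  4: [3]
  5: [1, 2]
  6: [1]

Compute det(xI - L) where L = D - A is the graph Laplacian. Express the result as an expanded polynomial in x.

x^7 - 12x^6 + 55x^5 - 120x^4 + 126x^3 - 56x^2 + 7x

Reading degrees in the order [0, 1, 2, 3, 4, 5, 6] gives [2, 2, 2, 2, 1, 2, 1]; set D = diag(2, 2, 2, 2, 1, 2, 1) and form L = D - A. Computing det(xI - L) by cofactor expansion (or equivalently via sum-over-permutations) gives x^7 - 12x^6 + 55x^5 - 120x^4 + 126x^3 - 56x^2 + 7x. The constant term is 0 because L is singular (the all-ones vector lies in its kernel). There is one zero in the spectrum, matching the 1 component.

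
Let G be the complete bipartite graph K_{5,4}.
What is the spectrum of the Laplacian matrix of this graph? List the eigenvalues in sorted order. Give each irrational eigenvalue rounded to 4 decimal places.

[0, 4, 4, 4, 4, 5, 5, 5, 9]

The graph has 9 vertices and degree multiset [5, 5, 5, 5, 4, 4, 4, 4, 4]; D is the diagonal matrix of degrees and L = D - A. L is symmetric positive semidefinite, so every eigenvalue is real and nonnegative. The eigenvalues sum to 40, which equals trace(L) = 2|E|.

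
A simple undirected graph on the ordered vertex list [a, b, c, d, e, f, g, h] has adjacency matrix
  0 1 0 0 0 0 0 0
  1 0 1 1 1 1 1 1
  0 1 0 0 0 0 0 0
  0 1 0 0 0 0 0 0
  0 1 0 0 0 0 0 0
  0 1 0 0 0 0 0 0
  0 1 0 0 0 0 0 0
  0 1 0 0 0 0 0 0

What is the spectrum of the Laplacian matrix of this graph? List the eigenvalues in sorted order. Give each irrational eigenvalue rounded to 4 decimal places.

Reading degrees in the order [a, b, c, d, e, f, g, h] gives [1, 7, 1, 1, 1, 1, 1, 1]; set D = diag(1, 7, 1, 1, 1, 1, 1, 1) and form L = D - A. Since every row of L sums to 0, the all-ones vector is in the kernel and 0 is an eigenvalue. There is one zero in the spectrum, matching the 1 component. The largest eigenvalue, 8, is at most the vertex count 8.

[0, 1, 1, 1, 1, 1, 1, 8]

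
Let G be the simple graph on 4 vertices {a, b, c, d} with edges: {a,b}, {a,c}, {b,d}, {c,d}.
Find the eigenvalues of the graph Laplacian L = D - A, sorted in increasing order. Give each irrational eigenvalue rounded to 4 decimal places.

Each diagonal entry of L is the vertex degree and each off-diagonal entry is -1 where an edge is present, 0 otherwise; in the order [a, b, c, d] the diagonal is [2, 2, 2, 2]. Diagonalising L (or applying a numerical eigensolver to the 4x4 matrix) gives the spectrum above. The single zero eigenvalue shows the graph is connected. The eigenvalues sum to 8, which equals trace(L) = 2|E|.

[0, 2, 2, 4]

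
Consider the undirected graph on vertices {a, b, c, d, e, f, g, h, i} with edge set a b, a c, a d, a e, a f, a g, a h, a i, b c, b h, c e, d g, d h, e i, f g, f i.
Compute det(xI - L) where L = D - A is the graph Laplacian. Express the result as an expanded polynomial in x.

x^9 - 32x^8 + 428x^7 - 3136x^6 + 13786x^5 - 37232x^4 + 60276x^3 - 53424x^2 + 19845x

Reading degrees in the order [a, b, c, d, e, f, g, h, i] gives [8, 3, 3, 3, 3, 3, 3, 3, 3]; set D = diag(8, 3, 3, 3, 3, 3, 3, 3, 3) and form L = D - A. L has integer entries, so p(x) = det(xI - L) has integer coefficients. Expanding the determinant yields x^9 - 32x^8 + 428x^7 - 3136x^6 + 13786x^5 - 37232x^4 + 60276x^3 - 53424x^2 + 19845x. The constant term is 0 because L is singular (the all-ones vector lies in its kernel). The eigenvalues sum to 32, which equals trace(L) = 2|E|. By the matrix-tree theorem the graph has (1/9) * product of the nonzero eigenvalues = 2205 spanning trees.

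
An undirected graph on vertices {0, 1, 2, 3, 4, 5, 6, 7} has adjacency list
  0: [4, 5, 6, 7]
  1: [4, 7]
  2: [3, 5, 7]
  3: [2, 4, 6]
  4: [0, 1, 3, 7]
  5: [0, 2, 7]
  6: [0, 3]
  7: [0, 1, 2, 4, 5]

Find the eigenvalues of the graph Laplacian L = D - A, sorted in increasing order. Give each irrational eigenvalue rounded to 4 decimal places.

Reading degrees in the order [0, 1, 2, 3, 4, 5, 6, 7] gives [4, 2, 3, 3, 4, 3, 2, 5]; set D = diag(4, 2, 3, 3, 4, 3, 2, 5) and form L = D - A. L is symmetric positive semidefinite, so every eigenvalue is real and nonnegative.

[0, 1.3940, 1.8337, 2.6093, 3.5729, 4.6112, 5.7554, 6.2236]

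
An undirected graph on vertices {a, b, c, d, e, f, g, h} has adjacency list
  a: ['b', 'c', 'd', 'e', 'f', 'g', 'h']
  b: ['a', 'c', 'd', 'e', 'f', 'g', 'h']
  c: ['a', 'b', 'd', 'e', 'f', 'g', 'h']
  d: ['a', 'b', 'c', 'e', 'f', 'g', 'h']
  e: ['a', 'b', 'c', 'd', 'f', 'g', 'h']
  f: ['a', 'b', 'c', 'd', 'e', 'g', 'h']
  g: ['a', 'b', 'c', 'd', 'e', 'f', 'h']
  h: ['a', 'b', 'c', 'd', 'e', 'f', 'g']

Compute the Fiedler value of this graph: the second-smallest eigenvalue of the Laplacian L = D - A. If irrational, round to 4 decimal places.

8

With the vertex order [a, b, c, d, e, f, g, h], the degrees are [7, 7, 7, 7, 7, 7, 7, 7], giving D = diag(7, 7, 7, 7, 7, 7, 7, 7) and L = D - A. Computing the eigenvalues of L and sorting gives [0, 8, 8, 8, 8, 8, 8, 8]. The Fiedler value lambda_2 = 8 is strictly positive, so the graph is connected. The eigenvalues sum to 56, which equals trace(L) = 2|E|. There is one zero in the spectrum, matching the 1 component.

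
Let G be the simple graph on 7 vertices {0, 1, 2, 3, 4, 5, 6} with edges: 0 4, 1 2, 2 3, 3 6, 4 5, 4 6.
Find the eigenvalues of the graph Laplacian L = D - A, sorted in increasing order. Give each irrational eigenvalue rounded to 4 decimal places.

[0, 0.2254, 1, 1, 2.1859, 3.3604, 4.2283]

Reading degrees in the order [0, 1, 2, 3, 4, 5, 6] gives [1, 1, 2, 2, 3, 1, 2]; set D = diag(1, 1, 2, 2, 3, 1, 2) and form L = D - A. The multiplicity of 0 as a Laplacian eigenvalue equals the number of connected components. By the matrix-tree theorem the graph has (1/7) * product of the nonzero eigenvalues = 1 spanning tree.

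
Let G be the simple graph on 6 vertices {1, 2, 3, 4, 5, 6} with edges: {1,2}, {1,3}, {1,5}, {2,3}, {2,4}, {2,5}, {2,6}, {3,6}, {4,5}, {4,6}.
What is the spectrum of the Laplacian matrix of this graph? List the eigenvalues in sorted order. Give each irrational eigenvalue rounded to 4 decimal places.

With the vertex order [1, 2, 3, 4, 5, 6], the degrees are [3, 5, 3, 3, 3, 3], giving D = diag(3, 5, 3, 3, 3, 3) and L = D - A. Diagonalising L (or applying a numerical eigensolver to the 6x6 matrix) gives the spectrum above. The single zero eigenvalue shows the graph is connected. By the matrix-tree theorem the graph has (1/6) * product of the nonzero eigenvalues = 121 spanning trees.

[0, 2.3820, 2.3820, 4.6180, 4.6180, 6]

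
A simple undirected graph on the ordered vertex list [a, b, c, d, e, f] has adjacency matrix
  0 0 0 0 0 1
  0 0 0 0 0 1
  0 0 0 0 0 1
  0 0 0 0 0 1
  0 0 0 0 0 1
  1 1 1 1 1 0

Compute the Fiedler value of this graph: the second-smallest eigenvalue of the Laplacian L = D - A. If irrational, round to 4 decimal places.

Reading degrees in the order [a, b, c, d, e, f] gives [1, 1, 1, 1, 1, 5]; set D = diag(1, 1, 1, 1, 1, 5) and form L = D - A. The sorted Laplacian eigenvalues are [0, 1, 1, 1, 1, 6]; the algebraic connectivity is the second entry, 1.

1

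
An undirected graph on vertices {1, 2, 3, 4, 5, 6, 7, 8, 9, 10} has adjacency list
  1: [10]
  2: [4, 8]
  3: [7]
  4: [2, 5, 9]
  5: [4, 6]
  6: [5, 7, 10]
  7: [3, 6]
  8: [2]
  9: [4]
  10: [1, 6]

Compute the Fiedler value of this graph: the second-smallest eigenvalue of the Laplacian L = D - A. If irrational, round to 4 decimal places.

0.1561

Each diagonal entry of L is the vertex degree and each off-diagonal entry is -1 where an edge is present, 0 otherwise; in the order [1, 2, 3, 4, 5, 6, 7, 8, 9, 10] the diagonal is [1, 2, 1, 3, 2, 3, 2, 1, 1, 2]. The smallest Laplacian eigenvalue is always 0. The next one, lambda_2 = 0.1561, measures how hard the graph is to disconnect: larger values mean better connectivity. There is one zero in the spectrum, matching the 1 component. The largest eigenvalue, 4.5767, is at most the vertex count 10.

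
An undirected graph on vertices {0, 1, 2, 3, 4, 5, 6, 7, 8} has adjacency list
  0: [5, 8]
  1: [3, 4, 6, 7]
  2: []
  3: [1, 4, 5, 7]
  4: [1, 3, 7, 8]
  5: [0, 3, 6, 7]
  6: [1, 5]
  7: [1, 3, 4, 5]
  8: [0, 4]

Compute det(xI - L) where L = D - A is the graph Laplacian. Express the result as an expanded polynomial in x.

x^9 - 26x^8 + 279x^7 - 1592x^6 + 5179x^5 - 9526x^4 + 9093x^3 - 3440x^2

Each diagonal entry of L is the vertex degree and each off-diagonal entry is -1 where an edge is present, 0 otherwise; in the order [0, 1, 2, 3, 4, 5, 6, 7, 8] the diagonal is [2, 4, 0, 4, 4, 4, 2, 4, 2]. L has integer entries, so p(x) = det(xI - L) has integer coefficients. Expanding the determinant yields x^9 - 26x^8 + 279x^7 - 1592x^6 + 5179x^5 - 9526x^4 + 9093x^3 - 3440x^2. Since p(0) = det(-L) = 0, x divides p(x). There are 2 zeros in the spectrum, matching the 2 components.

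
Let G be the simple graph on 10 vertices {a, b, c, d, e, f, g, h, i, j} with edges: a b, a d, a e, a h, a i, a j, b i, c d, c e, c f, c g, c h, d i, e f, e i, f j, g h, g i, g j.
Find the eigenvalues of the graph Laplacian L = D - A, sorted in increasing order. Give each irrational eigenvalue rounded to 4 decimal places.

With the vertex order [a, b, c, d, e, f, g, h, i, j], the degrees are [6, 2, 5, 3, 4, 3, 4, 3, 5, 3], giving D = diag(6, 2, 5, 3, 4, 3, 4, 3, 5, 3) and L = D - A. L is symmetric positive semidefinite, so every eigenvalue is real and nonnegative. The single zero eigenvalue shows the graph is connected. There is one zero in the spectrum, matching the 1 component. By the matrix-tree theorem the graph has (1/10) * product of the nonzero eigenvalues = 14391 spanning trees.

[0, 1.5378, 2.2711, 2.5390, 3.0879, 4.0511, 4.4102, 5.6017, 7.0132, 7.4880]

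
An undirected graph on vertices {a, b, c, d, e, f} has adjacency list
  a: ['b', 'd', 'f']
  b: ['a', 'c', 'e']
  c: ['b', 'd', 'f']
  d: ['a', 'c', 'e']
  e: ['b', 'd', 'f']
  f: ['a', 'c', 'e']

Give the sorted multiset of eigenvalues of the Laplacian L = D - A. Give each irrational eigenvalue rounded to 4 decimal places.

[0, 3, 3, 3, 3, 6]

Each diagonal entry of L is the vertex degree and each off-diagonal entry is -1 where an edge is present, 0 otherwise; in the order [a, b, c, d, e, f] the diagonal is [3, 3, 3, 3, 3, 3]. Since every row of L sums to 0, the all-ones vector is in the kernel and 0 is an eigenvalue. By the matrix-tree theorem the graph has (1/6) * product of the nonzero eigenvalues = 81 spanning trees.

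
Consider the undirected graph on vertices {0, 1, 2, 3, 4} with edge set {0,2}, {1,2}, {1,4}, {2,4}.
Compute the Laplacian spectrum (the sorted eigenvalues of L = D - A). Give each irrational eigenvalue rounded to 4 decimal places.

[0, 0, 1, 3, 4]

With the vertex order [0, 1, 2, 3, 4], the degrees are [1, 2, 3, 0, 2], giving D = diag(1, 2, 3, 0, 2) and L = D - A. Diagonalising L (or applying a numerical eigensolver to the 5x5 matrix) gives the spectrum above. The 2 zero eigenvalues correspond to the 2 connected components. The eigenvalues sum to 8, which equals trace(L) = 2|E|.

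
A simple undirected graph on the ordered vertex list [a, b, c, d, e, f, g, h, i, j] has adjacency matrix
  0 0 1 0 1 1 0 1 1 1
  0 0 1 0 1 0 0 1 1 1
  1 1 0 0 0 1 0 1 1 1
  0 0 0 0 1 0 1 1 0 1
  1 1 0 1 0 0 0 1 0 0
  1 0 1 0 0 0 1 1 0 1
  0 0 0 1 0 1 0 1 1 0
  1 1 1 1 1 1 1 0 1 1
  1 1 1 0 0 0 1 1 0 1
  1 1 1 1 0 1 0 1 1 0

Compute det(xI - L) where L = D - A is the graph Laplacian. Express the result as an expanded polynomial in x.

x^10 - 56x^9 + 1372x^8 - 19292x^7 + 171484x^6 - 998736x^5 + 3809108x^4 - 9169000x^3 + 12634224x^2 - 7590240x

Reading degrees in the order [a, b, c, d, e, f, g, h, i, j] gives [6, 5, 6, 4, 4, 5, 4, 9, 6, 7]; set D = diag(6, 5, 6, 4, 4, 5, 4, 9, 6, 7) and form L = D - A. L has integer entries, so p(x) = det(xI - L) has integer coefficients. Expanding the determinant yields x^10 - 56x^9 + 1372x^8 - 19292x^7 + 171484x^6 - 998736x^5 + 3809108x^4 - 9169000x^3 + 12634224x^2 - 7590240x. The coefficient of x^9 equals -trace(L) = -56, matching the sum of degrees. By the matrix-tree theorem the graph has (1/10) * product of the nonzero eigenvalues = 759024 spanning trees. The largest eigenvalue, 10, is at most the vertex count 10.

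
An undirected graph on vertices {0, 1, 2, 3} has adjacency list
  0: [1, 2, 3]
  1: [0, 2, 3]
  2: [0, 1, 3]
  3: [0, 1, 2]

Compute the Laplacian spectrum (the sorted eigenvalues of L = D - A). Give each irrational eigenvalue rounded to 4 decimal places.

[0, 4, 4, 4]

Reading degrees in the order [0, 1, 2, 3] gives [3, 3, 3, 3]; set D = diag(3, 3, 3, 3) and form L = D - A. Diagonalising L (or applying a numerical eigensolver to the 4x4 matrix) gives the spectrum above. The single zero eigenvalue shows the graph is connected.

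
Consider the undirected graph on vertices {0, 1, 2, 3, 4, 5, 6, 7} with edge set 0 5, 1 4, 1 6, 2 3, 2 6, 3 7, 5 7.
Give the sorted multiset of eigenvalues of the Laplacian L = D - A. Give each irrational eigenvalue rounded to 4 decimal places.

[0, 0.1522, 0.5858, 1.2346, 2, 2.7654, 3.4142, 3.8478]

With the vertex order [0, 1, 2, 3, 4, 5, 6, 7], the degrees are [1, 2, 2, 2, 1, 2, 2, 2], giving D = diag(1, 2, 2, 2, 1, 2, 2, 2) and L = D - A. L is symmetric positive semidefinite, so every eigenvalue is real and nonnegative. The single zero eigenvalue shows the graph is connected.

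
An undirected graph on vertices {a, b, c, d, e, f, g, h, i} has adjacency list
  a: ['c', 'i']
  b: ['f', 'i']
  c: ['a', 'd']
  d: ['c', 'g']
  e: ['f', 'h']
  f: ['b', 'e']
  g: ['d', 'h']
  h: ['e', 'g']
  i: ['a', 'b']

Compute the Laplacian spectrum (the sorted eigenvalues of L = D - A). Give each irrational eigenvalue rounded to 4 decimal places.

[0, 0.4679, 0.4679, 1.6527, 1.6527, 3, 3, 3.8794, 3.8794]

Reading degrees in the order [a, b, c, d, e, f, g, h, i] gives [2, 2, 2, 2, 2, 2, 2, 2, 2]; set D = diag(2, 2, 2, 2, 2, 2, 2, 2, 2) and form L = D - A. Since every row of L sums to 0, the all-ones vector is in the kernel and 0 is an eigenvalue. The single zero eigenvalue shows the graph is connected. By the matrix-tree theorem the graph has (1/9) * product of the nonzero eigenvalues = 9 spanning trees. There is one zero in the spectrum, matching the 1 component.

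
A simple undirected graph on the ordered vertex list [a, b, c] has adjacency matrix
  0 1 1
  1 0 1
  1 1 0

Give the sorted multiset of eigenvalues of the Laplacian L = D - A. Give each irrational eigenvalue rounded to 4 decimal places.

With the vertex order [a, b, c], the degrees are [2, 2, 2], giving D = diag(2, 2, 2) and L = D - A. The multiplicity of 0 as a Laplacian eigenvalue equals the number of connected components. The eigenvalues sum to 6, which equals trace(L) = 2|E|.

[0, 3, 3]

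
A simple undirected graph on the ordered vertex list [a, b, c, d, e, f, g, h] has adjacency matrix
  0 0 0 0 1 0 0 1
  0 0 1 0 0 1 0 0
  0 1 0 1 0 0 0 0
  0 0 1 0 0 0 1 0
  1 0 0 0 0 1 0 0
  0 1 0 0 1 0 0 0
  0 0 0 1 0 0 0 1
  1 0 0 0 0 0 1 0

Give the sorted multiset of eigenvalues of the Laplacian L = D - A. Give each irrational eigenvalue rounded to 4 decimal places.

[0, 0.5858, 0.5858, 2, 2, 3.4142, 3.4142, 4]

Reading degrees in the order [a, b, c, d, e, f, g, h] gives [2, 2, 2, 2, 2, 2, 2, 2]; set D = diag(2, 2, 2, 2, 2, 2, 2, 2) and form L = D - A. Diagonalising L (or applying a numerical eigensolver to the 8x8 matrix) gives the spectrum above. The single zero eigenvalue shows the graph is connected. The largest eigenvalue, 4, is at most the vertex count 8.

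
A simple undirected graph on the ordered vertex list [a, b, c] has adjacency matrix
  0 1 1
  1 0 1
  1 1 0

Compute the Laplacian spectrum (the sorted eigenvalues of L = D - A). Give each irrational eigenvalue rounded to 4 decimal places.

[0, 3, 3]

Reading degrees in the order [a, b, c] gives [2, 2, 2]; set D = diag(2, 2, 2) and form L = D - A. L is symmetric positive semidefinite, so every eigenvalue is real and nonnegative. The single zero eigenvalue shows the graph is connected. By the matrix-tree theorem the graph has (1/3) * product of the nonzero eigenvalues = 3 spanning trees. The eigenvalues sum to 6, which equals trace(L) = 2|E|.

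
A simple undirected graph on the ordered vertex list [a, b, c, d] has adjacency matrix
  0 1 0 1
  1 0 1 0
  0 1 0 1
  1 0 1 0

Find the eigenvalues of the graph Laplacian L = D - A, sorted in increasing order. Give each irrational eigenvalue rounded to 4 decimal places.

Reading degrees in the order [a, b, c, d] gives [2, 2, 2, 2]; set D = diag(2, 2, 2, 2) and form L = D - A. Diagonalising L (or applying a numerical eigensolver to the 4x4 matrix) gives the spectrum above. The single zero eigenvalue shows the graph is connected. The eigenvalues sum to 8, which equals trace(L) = 2|E|.

[0, 2, 2, 4]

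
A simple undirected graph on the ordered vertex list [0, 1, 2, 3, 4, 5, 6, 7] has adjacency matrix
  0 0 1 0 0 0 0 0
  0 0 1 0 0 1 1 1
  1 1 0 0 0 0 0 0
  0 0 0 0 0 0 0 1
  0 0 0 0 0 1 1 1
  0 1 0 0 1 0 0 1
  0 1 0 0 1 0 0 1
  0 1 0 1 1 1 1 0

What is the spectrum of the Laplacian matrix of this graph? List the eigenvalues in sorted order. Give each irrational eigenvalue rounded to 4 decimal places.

[0, 0.4040, 1.0414, 2.3283, 3, 3.7002, 5.4353, 6.0907]

Reading degrees in the order [0, 1, 2, 3, 4, 5, 6, 7] gives [1, 4, 2, 1, 3, 3, 3, 5]; set D = diag(1, 4, 2, 1, 3, 3, 3, 5) and form L = D - A. Diagonalising L (or applying a numerical eigensolver to the 8x8 matrix) gives the spectrum above. The eigenvalues sum to 22, which equals trace(L) = 2|E|. There is one zero in the spectrum, matching the 1 component.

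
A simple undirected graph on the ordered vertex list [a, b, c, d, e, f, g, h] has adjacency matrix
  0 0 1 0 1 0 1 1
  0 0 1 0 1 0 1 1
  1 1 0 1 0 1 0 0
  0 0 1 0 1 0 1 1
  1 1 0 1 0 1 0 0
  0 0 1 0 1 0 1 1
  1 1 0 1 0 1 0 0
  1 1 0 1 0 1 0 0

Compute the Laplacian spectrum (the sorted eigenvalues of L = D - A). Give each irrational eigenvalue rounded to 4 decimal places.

Reading degrees in the order [a, b, c, d, e, f, g, h] gives [4, 4, 4, 4, 4, 4, 4, 4]; set D = diag(4, 4, 4, 4, 4, 4, 4, 4) and form L = D - A. The multiplicity of 0 as a Laplacian eigenvalue equals the number of connected components. The single zero eigenvalue shows the graph is connected. The eigenvalues sum to 32, which equals trace(L) = 2|E|.

[0, 4, 4, 4, 4, 4, 4, 8]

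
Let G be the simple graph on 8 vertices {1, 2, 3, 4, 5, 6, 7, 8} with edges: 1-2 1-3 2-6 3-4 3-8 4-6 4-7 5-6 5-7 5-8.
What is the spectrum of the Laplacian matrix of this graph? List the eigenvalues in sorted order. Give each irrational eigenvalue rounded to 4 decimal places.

[0, 0.9160, 1.4282, 2, 2.5683, 3.4317, 4.5718, 5.0840]

Each diagonal entry of L is the vertex degree and each off-diagonal entry is -1 where an edge is present, 0 otherwise; in the order [1, 2, 3, 4, 5, 6, 7, 8] the diagonal is [2, 2, 3, 3, 3, 3, 2, 2]. Since every row of L sums to 0, the all-ones vector is in the kernel and 0 is an eigenvalue. The single zero eigenvalue shows the graph is connected. There is one zero in the spectrum, matching the 1 component.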